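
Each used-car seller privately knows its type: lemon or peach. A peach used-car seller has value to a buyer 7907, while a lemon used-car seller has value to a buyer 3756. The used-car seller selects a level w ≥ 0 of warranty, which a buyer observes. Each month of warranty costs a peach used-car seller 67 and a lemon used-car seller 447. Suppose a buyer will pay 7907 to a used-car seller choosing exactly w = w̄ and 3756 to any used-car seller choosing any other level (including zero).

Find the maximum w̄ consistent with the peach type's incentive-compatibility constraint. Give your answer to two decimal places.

Choosing w̄ yields the peach type 7907 − 67·w̄; choosing zero yields 3756.
The peach type is indifferent at 7907 − 67·w̄ = 3756, i.e. w̄ = (7907 − 3756) / 67 ≈ 61.96.
For any w̄ above 61.96 the peach type would rather pool at zero, so separation collapses.

61.96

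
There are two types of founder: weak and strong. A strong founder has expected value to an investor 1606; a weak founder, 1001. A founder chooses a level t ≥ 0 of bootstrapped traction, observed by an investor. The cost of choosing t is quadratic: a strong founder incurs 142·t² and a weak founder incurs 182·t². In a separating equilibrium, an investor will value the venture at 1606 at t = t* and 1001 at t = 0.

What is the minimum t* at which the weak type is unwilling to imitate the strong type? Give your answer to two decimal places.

1.82

The weak type at t = 0 receives 1001; imitating at t* yields 1606 − 182·t*².
Indifference: 1001 = 1606 − 182·t*², so t*² = (1606 − 1001) / 182 ≈ 3.3242.
t* = √3.3242 ≈ 1.82.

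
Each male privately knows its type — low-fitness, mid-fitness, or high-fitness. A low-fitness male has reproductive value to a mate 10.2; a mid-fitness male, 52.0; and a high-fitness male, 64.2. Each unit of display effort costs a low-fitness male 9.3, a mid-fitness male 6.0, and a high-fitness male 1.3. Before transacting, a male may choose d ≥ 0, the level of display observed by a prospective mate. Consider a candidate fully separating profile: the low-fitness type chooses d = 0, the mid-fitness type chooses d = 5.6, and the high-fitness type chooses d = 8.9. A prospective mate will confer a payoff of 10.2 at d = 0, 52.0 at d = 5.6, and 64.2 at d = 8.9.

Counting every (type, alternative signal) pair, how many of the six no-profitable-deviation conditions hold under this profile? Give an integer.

Mid-fitness (own payoff 52.0 − 6.0×5.6 = 18.4): to d=0 gives 10.2 → no gain ✓; to d=8.9 gives 64.2 − 6.0×8.9 = 10.8 → no gain ✓.
High-fitness (own payoff 64.2 − 1.3×8.9 = 52.63): to d=0 gives 10.2 → no gain ✓; to d=5.6 gives 52.0 − 1.3×5.6 = 44.72 → no gain ✓.
Low-fitness (own payoff 10.2): to d=5.6 gives 52.0 − 9.3×5.6 = -0.08 → no gain ✓; to d=8.9 gives 64.2 − 9.3×8.9 = -18.57 → no gain ✓.
6 of the 6 constraints hold; this profile is a separating equilibrium.

6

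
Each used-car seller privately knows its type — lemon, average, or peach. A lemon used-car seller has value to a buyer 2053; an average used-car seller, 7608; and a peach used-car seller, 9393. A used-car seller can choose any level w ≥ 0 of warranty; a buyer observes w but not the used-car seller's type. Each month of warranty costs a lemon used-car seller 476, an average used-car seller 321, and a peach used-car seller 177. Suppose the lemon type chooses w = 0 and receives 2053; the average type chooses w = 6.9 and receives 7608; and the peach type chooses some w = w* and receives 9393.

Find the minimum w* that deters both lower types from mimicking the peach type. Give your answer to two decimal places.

15.42

Average type (on-path payoff 7608 − 321×6.9 = 5393.1) won't mimic when 5393.1 ≥ 9393 − 321·w*, i.e. w* ≥ 12.46.
Lemon type (on-path payoff 2053) won't mimic when 2053 ≥ 9393 − 476·w*, i.e. w* ≥ 15.42.
Both must hold, so w* = max(15.42, 12.46) = 15.42. The lemon type's constraint binds.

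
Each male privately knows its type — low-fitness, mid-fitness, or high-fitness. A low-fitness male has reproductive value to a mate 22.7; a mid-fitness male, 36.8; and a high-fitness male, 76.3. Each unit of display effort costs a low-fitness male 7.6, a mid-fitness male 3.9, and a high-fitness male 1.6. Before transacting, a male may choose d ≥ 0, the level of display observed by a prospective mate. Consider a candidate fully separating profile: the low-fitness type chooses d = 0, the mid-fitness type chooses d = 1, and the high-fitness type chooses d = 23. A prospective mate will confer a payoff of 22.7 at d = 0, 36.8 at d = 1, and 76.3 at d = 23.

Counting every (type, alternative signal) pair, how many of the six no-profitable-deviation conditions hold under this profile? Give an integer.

5

Mid-fitness (own payoff 36.8 − 3.9×1 = 32.9): to d=0 gives 22.7 → no gain ✓; to d=23 gives 76.3 − 3.9×23 = -13.4 → no gain ✓.
High-fitness (own payoff 76.3 − 1.6×23 = 39.5): to d=0 gives 22.7 → no gain ✓; to d=1 gives 36.8 − 1.6×1 = 35.2 → no gain ✓.
Low-fitness (own payoff 22.7): to d=1 gives 36.8 − 7.6×1 = 29.2 → profitable ✗; to d=23 gives 76.3 − 7.6×23 = -98.5 → no gain ✓.
5 of the 6 constraints hold; not an equilibrium.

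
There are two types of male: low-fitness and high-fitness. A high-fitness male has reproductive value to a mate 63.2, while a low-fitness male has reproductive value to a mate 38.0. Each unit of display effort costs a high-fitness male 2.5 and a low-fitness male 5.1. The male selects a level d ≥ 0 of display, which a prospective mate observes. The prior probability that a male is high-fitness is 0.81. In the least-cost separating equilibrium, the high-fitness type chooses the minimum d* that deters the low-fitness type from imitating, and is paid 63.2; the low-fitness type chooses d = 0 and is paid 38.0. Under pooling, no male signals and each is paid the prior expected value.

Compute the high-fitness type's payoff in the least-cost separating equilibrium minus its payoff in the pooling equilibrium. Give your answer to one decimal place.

-7.6

Least-cost separating signal: d* solves 38.0 = 63.2 − 5.1·d*, so d* = (63.2 − 38.0)/5.1 ≈ 4.9412.
High-fitness type's separating payoff: 63.2 − 2.5 × d* = 63.2 − 2.5 × (63.2 − 38.0)/5.1 = 63.2 − 63/5.1 ≈ 50.847.
Pooling payoff: 0.81 × 63.2 + 0.19 × 38.0 = 58.412.
Difference: 50.847 − 58.412 = -7.565, i.e. -7.6 to one decimal place.
The high-fitness type would prefer the pooling outcome.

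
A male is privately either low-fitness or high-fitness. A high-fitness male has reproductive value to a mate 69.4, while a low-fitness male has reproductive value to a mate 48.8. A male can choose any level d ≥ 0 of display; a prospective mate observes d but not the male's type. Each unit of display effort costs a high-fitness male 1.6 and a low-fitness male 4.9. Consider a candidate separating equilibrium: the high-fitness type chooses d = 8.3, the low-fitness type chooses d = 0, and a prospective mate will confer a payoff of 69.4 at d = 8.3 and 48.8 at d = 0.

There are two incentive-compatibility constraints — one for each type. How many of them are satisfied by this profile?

2

High-fitness type: signal → 69.4 − 1.6 × 8.3 = 56.12; deviate to 0 → 48.8. IC holds (56.12 ≥ 48.8).
Low-fitness type: stay at 0 → 48.8; mimic → 69.4 − 4.9 × 8.3 = 28.73. IC holds (48.8 ≥ 28.73).
2 of 2 constraints hold, so this is a separating equilibrium.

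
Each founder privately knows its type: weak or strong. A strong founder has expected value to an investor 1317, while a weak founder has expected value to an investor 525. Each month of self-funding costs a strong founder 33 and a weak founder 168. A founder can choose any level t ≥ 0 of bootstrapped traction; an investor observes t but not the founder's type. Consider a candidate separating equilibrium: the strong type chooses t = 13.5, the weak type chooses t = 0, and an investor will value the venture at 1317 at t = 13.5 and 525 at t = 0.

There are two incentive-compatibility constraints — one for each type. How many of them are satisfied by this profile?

Weak type: stay at 0 → 525; mimic → 1317 − 168 × 13.5 = -951. IC holds (525 ≥ -951).
Strong type: signal → 1317 − 33 × 13.5 = 871.5; deviate to 0 → 525. IC holds (871.5 ≥ 525).
2 of 2 constraints hold, so this is a separating equilibrium.

2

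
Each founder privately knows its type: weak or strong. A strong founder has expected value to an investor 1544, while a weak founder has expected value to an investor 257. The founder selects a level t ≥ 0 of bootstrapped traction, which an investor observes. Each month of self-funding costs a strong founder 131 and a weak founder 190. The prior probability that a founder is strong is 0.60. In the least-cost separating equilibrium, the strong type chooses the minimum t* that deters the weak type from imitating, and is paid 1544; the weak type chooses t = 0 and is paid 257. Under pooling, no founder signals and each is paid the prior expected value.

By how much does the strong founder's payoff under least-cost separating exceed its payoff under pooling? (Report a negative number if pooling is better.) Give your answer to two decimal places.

-372.55

Least-cost separating signal: t* solves 257 = 1544 − 190·t*, so t* = (1544 − 257)/190 ≈ 6.7737.
Strong type's separating payoff: 1544 − 131 × t* = 1544 − 131 × (1544 − 257)/190 = 1544 − 168597/190 ≈ 656.6474.
Pooling payoff: 0.60 × 1544 + 0.40 × 257 = 1029.2.
Difference: 656.6474 − 1029.2 = -372.5526, i.e. -372.55 to two decimal places.
The strong type would prefer the pooling outcome.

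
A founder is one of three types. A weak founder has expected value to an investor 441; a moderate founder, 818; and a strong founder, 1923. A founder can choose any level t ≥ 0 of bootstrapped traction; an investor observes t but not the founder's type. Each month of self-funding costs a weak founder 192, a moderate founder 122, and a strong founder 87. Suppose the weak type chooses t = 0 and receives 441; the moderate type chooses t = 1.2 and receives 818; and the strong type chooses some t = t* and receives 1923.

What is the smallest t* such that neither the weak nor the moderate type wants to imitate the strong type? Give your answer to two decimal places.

10.26

Moderate type (on-path payoff 818 − 122×1.2 = 671.6) won't mimic when 671.6 ≥ 1923 − 122·t*, i.e. t* ≥ 10.26.
Weak type (on-path payoff 441) won't mimic when 441 ≥ 1923 − 192·t*, i.e. t* ≥ 7.72.
Both must hold, so t* = max(7.72, 10.26) = 10.26. The moderate type's constraint binds.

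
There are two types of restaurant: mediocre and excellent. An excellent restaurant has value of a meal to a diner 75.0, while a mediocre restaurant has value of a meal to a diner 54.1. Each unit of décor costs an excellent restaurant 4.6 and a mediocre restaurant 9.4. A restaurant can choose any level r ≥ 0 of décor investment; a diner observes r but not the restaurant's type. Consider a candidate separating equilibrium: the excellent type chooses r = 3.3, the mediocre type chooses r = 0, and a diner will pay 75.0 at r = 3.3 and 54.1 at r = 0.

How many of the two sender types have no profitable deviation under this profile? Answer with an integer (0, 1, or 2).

Excellent type: signal → 75.0 − 4.6 × 3.3 = 59.82; deviate to 0 → 54.1. IC holds (59.82 ≥ 54.1).
Mediocre type: stay at 0 → 54.1; mimic → 75.0 − 9.4 × 3.3 = 43.98. IC holds (54.1 ≥ 43.98).
2 of 2 constraints hold, so this is a separating equilibrium.

2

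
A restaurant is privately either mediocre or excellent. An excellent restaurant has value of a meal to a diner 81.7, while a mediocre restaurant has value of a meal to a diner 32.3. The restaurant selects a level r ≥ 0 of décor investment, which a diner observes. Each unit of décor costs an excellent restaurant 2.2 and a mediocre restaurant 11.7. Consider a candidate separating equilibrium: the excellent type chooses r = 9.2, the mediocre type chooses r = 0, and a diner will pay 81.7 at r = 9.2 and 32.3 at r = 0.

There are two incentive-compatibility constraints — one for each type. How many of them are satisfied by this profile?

Mediocre type: stay at 0 → 32.3; mimic → 81.7 − 11.7 × 9.2 = -25.94. IC holds (32.3 ≥ -25.94).
Excellent type: signal → 81.7 − 2.2 × 9.2 = 61.46; deviate to 0 → 32.3. IC holds (61.46 ≥ 32.3).
2 of 2 constraints hold, so this is a separating equilibrium.

2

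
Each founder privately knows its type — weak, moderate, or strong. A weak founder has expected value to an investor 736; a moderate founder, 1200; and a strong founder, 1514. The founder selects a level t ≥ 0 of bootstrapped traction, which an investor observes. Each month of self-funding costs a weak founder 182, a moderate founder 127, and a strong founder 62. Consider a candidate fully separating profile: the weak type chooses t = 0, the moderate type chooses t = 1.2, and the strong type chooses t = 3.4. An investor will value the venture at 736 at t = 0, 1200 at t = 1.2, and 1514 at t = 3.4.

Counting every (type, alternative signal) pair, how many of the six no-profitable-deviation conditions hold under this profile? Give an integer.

3

Weak (own payoff 736): to t=1.2 gives 1200 − 182×1.2 = 981.6 → profitable ✗; to t=3.4 gives 1514 − 182×3.4 = 895.2 → profitable ✗.
Strong (own payoff 1514 − 62×3.4 = 1303.2): to t=0 gives 736 → no gain ✓; to t=1.2 gives 1200 − 62×1.2 = 1125.6 → no gain ✓.
Moderate (own payoff 1200 − 127×1.2 = 1047.6): to t=0 gives 736 → no gain ✓; to t=3.4 gives 1514 − 127×3.4 = 1082.2 → profitable ✗.
3 of the 6 constraints hold; not an equilibrium.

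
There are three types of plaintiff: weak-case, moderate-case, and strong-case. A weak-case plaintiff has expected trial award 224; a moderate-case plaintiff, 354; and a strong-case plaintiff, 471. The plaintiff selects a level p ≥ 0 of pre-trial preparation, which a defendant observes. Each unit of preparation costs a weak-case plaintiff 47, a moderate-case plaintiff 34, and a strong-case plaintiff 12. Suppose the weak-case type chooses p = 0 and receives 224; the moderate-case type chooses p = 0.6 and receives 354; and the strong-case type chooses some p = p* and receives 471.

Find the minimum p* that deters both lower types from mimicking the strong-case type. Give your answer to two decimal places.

Moderate-case type (on-path payoff 354 − 34×0.6 = 333.6) won't mimic when 333.6 ≥ 471 − 34·p*, i.e. p* ≥ 4.04.
Weak-case type (on-path payoff 224) won't mimic when 224 ≥ 471 − 47·p*, i.e. p* ≥ 5.26.
Both must hold, so p* = max(5.26, 4.04) = 5.26. The weak-case type's constraint binds.

5.26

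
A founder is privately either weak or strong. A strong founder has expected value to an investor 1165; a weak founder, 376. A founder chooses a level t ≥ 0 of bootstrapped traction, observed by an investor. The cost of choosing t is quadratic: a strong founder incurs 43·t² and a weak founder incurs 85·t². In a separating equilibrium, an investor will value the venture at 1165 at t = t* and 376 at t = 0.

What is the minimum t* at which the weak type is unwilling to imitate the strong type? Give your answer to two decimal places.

3.05

The weak type at t = 0 receives 376; imitating at t* yields 1165 − 85·t*².
Indifference: 376 = 1165 − 85·t*², so t*² = (1165 − 376) / 85 ≈ 9.2824.
t* = √9.2824 ≈ 3.05.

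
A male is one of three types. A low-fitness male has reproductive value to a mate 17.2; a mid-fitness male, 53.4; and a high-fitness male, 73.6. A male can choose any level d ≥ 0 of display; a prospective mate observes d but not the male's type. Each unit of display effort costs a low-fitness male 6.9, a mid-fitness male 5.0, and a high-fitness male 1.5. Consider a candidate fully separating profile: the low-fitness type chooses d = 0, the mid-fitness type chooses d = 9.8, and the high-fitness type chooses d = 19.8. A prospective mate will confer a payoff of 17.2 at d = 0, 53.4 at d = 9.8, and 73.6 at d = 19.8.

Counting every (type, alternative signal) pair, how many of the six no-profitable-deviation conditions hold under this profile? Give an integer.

5

Mid-fitness (own payoff 53.4 − 5.0×9.8 = 4.4): to d=0 gives 17.2 → profitable ✗; to d=19.8 gives 73.6 − 5.0×19.8 = -25.4 → no gain ✓.
Low-fitness (own payoff 17.2): to d=9.8 gives 53.4 − 6.9×9.8 = -14.22 → no gain ✓; to d=19.8 gives 73.6 − 6.9×19.8 = -63.02 → no gain ✓.
High-fitness (own payoff 73.6 − 1.5×19.8 = 43.9): to d=0 gives 17.2 → no gain ✓; to d=9.8 gives 53.4 − 1.5×9.8 = 38.7 → no gain ✓.
5 of the 6 constraints hold; not an equilibrium.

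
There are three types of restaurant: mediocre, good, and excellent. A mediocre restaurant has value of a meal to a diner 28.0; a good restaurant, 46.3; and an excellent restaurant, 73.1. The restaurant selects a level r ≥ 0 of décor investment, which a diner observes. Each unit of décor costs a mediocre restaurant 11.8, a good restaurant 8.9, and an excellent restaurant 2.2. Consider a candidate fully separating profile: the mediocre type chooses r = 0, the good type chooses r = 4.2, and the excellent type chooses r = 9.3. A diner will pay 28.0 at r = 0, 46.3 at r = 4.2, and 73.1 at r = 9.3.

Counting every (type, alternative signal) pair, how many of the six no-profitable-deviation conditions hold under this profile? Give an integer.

5

Excellent (own payoff 73.1 − 2.2×9.3 = 52.64): to r=0 gives 28.0 → no gain ✓; to r=4.2 gives 46.3 − 2.2×4.2 = 37.06 → no gain ✓.
Mediocre (own payoff 28.0): to r=4.2 gives 46.3 − 11.8×4.2 = -3.26 → no gain ✓; to r=9.3 gives 73.1 − 11.8×9.3 = -36.64 → no gain ✓.
Good (own payoff 46.3 − 8.9×4.2 = 8.92): to r=0 gives 28.0 → profitable ✗; to r=9.3 gives 73.1 − 8.9×9.3 = -9.67 → no gain ✓.
5 of the 6 constraints hold; not an equilibrium.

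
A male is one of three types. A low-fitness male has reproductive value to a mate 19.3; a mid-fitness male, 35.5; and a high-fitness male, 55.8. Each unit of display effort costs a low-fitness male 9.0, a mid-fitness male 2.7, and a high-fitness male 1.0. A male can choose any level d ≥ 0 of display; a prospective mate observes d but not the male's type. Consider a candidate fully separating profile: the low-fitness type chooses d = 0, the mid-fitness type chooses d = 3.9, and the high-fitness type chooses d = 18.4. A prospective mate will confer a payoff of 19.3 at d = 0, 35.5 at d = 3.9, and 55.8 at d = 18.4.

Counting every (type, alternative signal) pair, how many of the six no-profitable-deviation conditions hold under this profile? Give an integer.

6

High-fitness (own payoff 55.8 − 1.0×18.4 = 37.4): to d=0 gives 19.3 → no gain ✓; to d=3.9 gives 35.5 − 1.0×3.9 = 31.6 → no gain ✓.
Low-fitness (own payoff 19.3): to d=3.9 gives 35.5 − 9.0×3.9 = 0.4 → no gain ✓; to d=18.4 gives 55.8 − 9.0×18.4 = -109.8 → no gain ✓.
Mid-fitness (own payoff 35.5 − 2.7×3.9 = 24.97): to d=0 gives 19.3 → no gain ✓; to d=18.4 gives 55.8 − 2.7×18.4 = 6.12 → no gain ✓.
6 of the 6 constraints hold; this profile is a separating equilibrium.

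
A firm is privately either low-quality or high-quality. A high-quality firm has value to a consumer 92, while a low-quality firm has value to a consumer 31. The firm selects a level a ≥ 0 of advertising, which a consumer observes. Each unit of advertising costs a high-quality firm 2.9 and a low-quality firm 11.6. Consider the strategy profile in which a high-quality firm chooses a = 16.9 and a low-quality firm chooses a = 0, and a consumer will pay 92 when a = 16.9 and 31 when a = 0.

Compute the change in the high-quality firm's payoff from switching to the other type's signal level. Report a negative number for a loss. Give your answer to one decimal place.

-12.0

Playing a = 16.9 the high-quality firm receives 92 − 2.9 × 16.9 = 42.99.
Deviating to a = 0 yields 31 instead.
Gain from deviating: 31 − 42.99 = -11.99, i.e. -12.0 to one decimal place.
The gain is negative, so the high-quality type's incentive-compatibility constraint is satisfied.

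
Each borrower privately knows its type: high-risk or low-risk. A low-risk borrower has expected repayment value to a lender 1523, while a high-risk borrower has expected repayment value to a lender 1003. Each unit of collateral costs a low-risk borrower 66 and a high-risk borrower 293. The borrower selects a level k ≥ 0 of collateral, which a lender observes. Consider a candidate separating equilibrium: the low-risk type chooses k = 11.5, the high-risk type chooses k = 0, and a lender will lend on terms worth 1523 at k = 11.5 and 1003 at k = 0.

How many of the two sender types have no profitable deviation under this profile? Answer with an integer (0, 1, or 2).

High-risk type: stay at 0 → 1003; mimic → 1523 − 293 × 11.5 = -1846.5. IC holds (1003 ≥ -1846.5).
Low-risk type: signal → 1523 − 66 × 11.5 = 764; deviate to 0 → 1003. IC fails (764 < 1003).
1 of 2 constraints hold, so this profile is not an equilibrium.

1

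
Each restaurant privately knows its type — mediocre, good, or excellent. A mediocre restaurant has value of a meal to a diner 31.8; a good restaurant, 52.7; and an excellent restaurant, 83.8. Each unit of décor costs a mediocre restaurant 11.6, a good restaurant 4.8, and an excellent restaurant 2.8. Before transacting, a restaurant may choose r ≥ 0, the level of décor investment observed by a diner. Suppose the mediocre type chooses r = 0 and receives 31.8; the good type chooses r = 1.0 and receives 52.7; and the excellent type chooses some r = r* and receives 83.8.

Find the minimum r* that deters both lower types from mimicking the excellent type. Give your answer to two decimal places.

7.48

Mediocre type (on-path payoff 31.8) won't mimic when 31.8 ≥ 83.8 − 11.6·r*, i.e. r* ≥ 4.48.
Good type (on-path payoff 52.7 − 4.8×1.0 = 47.9) won't mimic when 47.9 ≥ 83.8 − 4.8·r*, i.e. r* ≥ 7.48.
Both must hold, so r* = max(4.48, 7.48) = 7.48. The good type's constraint binds.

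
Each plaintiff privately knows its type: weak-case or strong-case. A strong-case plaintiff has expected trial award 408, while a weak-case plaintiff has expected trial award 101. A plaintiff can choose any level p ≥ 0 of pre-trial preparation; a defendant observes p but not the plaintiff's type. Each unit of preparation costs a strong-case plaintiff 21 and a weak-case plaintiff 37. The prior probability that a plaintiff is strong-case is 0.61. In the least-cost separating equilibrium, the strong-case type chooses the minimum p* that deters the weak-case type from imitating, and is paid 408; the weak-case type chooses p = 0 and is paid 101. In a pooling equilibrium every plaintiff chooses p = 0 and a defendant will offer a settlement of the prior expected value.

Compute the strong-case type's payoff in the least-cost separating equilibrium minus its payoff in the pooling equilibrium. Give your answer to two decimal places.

Least-cost separating signal: p* solves 101 = 408 − 37·p*, so p* = (408 − 101)/37 ≈ 8.2973.
Strong-case type's separating payoff: 408 − 21 × p* = 408 − 21 × (408 − 101)/37 = 408 − 6447/37 ≈ 233.7568.
Pooling payoff: 0.61 × 408 + 0.39 × 101 = 288.27.
Difference: 233.7568 − 288.27 = -54.5132, i.e. -54.51 to two decimal places.
The strong-case type would prefer the pooling outcome.

-54.51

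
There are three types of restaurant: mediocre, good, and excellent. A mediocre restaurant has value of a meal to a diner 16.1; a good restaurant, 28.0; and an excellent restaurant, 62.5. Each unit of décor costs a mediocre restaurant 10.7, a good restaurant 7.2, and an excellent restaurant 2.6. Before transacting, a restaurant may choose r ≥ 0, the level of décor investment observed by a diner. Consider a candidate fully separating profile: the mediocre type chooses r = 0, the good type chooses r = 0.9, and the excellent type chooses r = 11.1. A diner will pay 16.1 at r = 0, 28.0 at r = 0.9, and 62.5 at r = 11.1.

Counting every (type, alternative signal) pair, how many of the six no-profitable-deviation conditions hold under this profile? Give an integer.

5

Mediocre (own payoff 16.1): to r=0.9 gives 28.0 − 10.7×0.9 = 18.37 → profitable ✗; to r=11.1 gives 62.5 − 10.7×11.1 = -56.27 → no gain ✓.
Good (own payoff 28.0 − 7.2×0.9 = 21.52): to r=0 gives 16.1 → no gain ✓; to r=11.1 gives 62.5 − 7.2×11.1 = -17.42 → no gain ✓.
Excellent (own payoff 62.5 − 2.6×11.1 = 33.64): to r=0 gives 16.1 → no gain ✓; to r=0.9 gives 28.0 − 2.6×0.9 = 25.66 → no gain ✓.
5 of the 6 constraints hold; not an equilibrium.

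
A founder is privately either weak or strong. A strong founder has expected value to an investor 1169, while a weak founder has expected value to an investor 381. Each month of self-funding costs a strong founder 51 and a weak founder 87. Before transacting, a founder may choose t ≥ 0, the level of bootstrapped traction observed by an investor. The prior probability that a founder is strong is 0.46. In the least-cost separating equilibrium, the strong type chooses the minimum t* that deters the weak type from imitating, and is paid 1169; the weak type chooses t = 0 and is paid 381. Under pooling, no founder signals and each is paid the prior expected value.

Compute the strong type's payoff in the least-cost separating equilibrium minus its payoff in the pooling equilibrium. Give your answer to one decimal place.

Least-cost separating signal: t* solves 381 = 1169 − 87·t*, so t* = (1169 − 381)/87 ≈ 9.0575.
Strong type's separating payoff: 1169 − 51 × t* = 1169 − 51 × (1169 − 381)/87 = 1169 − 40188/87 ≈ 707.069.
Pooling payoff: 0.46 × 1169 + 0.54 × 381 = 743.48.
Difference: 707.069 − 743.48 = -36.411, i.e. -36.4 to one decimal place.
The strong type would prefer the pooling outcome.

-36.4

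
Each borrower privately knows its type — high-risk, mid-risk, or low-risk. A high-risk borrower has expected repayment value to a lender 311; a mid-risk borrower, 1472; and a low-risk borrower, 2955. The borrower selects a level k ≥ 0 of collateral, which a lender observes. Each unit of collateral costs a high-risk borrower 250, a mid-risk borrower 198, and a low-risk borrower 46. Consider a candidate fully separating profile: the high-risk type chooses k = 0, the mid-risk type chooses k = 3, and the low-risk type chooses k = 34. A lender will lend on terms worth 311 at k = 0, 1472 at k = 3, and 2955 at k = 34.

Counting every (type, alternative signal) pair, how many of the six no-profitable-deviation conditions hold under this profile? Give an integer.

5

Low-risk (own payoff 2955 − 46×34 = 1391): to k=0 gives 311 → no gain ✓; to k=3 gives 1472 − 46×3 = 1334 → no gain ✓.
Mid-risk (own payoff 1472 − 198×3 = 878): to k=0 gives 311 → no gain ✓; to k=34 gives 2955 − 198×34 = -3777 → no gain ✓.
High-risk (own payoff 311): to k=3 gives 1472 − 250×3 = 722 → profitable ✗; to k=34 gives 2955 − 250×34 = -5545 → no gain ✓.
5 of the 6 constraints hold; not an equilibrium.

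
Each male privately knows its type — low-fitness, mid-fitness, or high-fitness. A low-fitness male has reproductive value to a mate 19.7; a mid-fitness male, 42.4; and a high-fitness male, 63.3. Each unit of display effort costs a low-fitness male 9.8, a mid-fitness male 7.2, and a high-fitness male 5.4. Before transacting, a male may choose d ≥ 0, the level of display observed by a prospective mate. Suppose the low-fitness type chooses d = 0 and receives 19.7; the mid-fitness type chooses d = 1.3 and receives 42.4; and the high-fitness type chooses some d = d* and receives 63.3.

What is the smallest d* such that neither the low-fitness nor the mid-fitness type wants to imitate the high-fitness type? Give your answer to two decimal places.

4.45

Mid-fitness type (on-path payoff 42.4 − 7.2×1.3 = 33.04) won't mimic when 33.04 ≥ 63.3 − 7.2·d*, i.e. d* ≥ 4.20.
Low-fitness type (on-path payoff 19.7) won't mimic when 19.7 ≥ 63.3 − 9.8·d*, i.e. d* ≥ 4.45.
Both must hold, so d* = max(4.45, 4.20) = 4.45. The low-fitness type's constraint binds.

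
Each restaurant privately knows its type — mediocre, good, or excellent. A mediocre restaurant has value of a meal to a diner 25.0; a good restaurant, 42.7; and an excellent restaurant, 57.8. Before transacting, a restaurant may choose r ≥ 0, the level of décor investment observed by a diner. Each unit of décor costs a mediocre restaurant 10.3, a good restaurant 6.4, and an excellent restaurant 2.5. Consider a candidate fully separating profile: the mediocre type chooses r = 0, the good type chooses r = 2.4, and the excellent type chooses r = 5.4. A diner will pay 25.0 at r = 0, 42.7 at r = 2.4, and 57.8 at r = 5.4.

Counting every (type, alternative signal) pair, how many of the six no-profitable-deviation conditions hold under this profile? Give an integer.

6

Excellent (own payoff 57.8 − 2.5×5.4 = 44.3): to r=0 gives 25.0 → no gain ✓; to r=2.4 gives 42.7 − 2.5×2.4 = 36.7 → no gain ✓.
Good (own payoff 42.7 − 6.4×2.4 = 27.34): to r=0 gives 25.0 → no gain ✓; to r=5.4 gives 57.8 − 6.4×5.4 = 23.24 → no gain ✓.
Mediocre (own payoff 25.0): to r=2.4 gives 42.7 − 10.3×2.4 = 17.98 → no gain ✓; to r=5.4 gives 57.8 − 10.3×5.4 = 2.18 → no gain ✓.
6 of the 6 constraints hold; this profile is a separating equilibrium.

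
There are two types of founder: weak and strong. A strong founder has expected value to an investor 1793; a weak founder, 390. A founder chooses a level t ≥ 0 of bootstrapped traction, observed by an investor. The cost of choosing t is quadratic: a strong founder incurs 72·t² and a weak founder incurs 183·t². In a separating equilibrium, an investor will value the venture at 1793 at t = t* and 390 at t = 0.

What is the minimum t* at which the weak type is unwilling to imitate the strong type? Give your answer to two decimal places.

The weak type at t = 0 receives 390; imitating at t* yields 1793 − 183·t*².
Indifference: 390 = 1793 − 183·t*², so t*² = (1793 − 390) / 183 ≈ 7.6667.
t* = √7.6667 ≈ 2.77.

2.77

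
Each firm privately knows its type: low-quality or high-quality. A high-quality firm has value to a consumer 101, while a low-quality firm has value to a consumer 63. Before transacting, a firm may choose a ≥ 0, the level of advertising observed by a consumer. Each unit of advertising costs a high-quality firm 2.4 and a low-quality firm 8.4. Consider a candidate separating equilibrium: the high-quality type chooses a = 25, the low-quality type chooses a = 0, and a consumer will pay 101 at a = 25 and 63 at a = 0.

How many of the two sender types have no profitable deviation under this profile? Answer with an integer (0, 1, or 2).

High-quality type: signal → 101 − 2.4 × 25 = 41; deviate to 0 → 63. IC fails (41 < 63).
Low-quality type: stay at 0 → 63; mimic → 101 − 8.4 × 25 = -109. IC holds (63 ≥ -109).
1 of 2 constraints hold, so this profile is not an equilibrium.

1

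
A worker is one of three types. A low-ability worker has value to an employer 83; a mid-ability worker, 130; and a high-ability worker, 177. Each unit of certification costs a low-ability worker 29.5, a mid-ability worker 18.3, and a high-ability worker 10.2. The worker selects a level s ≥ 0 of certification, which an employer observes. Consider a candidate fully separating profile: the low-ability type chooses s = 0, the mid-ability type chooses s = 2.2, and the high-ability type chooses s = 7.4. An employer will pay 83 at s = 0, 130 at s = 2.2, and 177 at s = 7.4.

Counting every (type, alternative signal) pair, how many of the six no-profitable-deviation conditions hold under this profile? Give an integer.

Mid-ability (own payoff 130 − 18.3×2.2 = 89.74): to s=0 gives 83 → no gain ✓; to s=7.4 gives 177 − 18.3×7.4 = 41.58 → no gain ✓.
Low-ability (own payoff 83): to s=2.2 gives 130 − 29.5×2.2 = 65.1 → no gain ✓; to s=7.4 gives 177 − 29.5×7.4 = -41.3 → no gain ✓.
High-ability (own payoff 177 − 10.2×7.4 = 101.52): to s=0 gives 83 → no gain ✓; to s=2.2 gives 130 − 10.2×2.2 = 107.56 → profitable ✗.
5 of the 6 constraints hold; not an equilibrium.

5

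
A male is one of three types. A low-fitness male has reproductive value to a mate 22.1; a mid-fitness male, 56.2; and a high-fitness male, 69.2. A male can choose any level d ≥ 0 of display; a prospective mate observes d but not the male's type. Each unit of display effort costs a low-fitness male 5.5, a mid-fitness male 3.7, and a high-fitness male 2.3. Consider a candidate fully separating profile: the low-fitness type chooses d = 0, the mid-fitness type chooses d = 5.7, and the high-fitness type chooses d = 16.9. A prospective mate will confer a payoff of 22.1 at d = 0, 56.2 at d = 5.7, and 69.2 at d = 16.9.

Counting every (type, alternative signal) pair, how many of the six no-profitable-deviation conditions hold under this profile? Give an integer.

High-fitness (own payoff 69.2 − 2.3×16.9 = 30.33): to d=0 gives 22.1 → no gain ✓; to d=5.7 gives 56.2 − 2.3×5.7 = 43.09 → profitable ✗.
Mid-fitness (own payoff 56.2 − 3.7×5.7 = 35.11): to d=0 gives 22.1 → no gain ✓; to d=16.9 gives 69.2 − 3.7×16.9 = 6.67 → no gain ✓.
Low-fitness (own payoff 22.1): to d=5.7 gives 56.2 − 5.5×5.7 = 24.85 → profitable ✗; to d=16.9 gives 69.2 − 5.5×16.9 = -23.75 → no gain ✓.
4 of the 6 constraints hold; not an equilibrium.

4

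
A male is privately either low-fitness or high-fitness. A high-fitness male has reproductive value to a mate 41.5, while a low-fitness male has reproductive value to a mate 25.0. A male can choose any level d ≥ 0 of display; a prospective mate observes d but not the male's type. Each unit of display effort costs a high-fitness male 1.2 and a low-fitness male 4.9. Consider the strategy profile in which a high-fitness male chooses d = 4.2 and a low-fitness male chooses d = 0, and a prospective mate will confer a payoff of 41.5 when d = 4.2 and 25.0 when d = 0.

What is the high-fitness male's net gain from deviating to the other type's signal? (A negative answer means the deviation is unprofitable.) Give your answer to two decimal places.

-11.46

Playing d = 4.2 the high-fitness male receives 41.5 − 1.2 × 4.2 = 36.46.
Deviating to d = 0 yields 25.0 instead.
Gain from deviating: 25.0 − 36.46 = -11.46.
The gain is negative, so the high-fitness type's incentive-compatibility constraint is satisfied.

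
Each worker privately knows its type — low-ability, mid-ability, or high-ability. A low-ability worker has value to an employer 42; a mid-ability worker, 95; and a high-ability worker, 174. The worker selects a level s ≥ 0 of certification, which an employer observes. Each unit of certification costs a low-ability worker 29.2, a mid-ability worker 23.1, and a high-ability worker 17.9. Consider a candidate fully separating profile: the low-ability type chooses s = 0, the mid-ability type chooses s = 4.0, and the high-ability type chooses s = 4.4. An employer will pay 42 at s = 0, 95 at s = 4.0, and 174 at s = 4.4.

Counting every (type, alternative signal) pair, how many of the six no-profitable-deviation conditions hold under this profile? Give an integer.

Low-ability (own payoff 42): to s=4.0 gives 95 − 29.2×4.0 = -21.8 → no gain ✓; to s=4.4 gives 174 − 29.2×4.4 = 45.52 → profitable ✗.
High-ability (own payoff 174 − 17.9×4.4 = 95.24): to s=0 gives 42 → no gain ✓; to s=4.0 gives 95 − 17.9×4.0 = 23.4 → no gain ✓.
Mid-ability (own payoff 95 − 23.1×4.0 = 2.6): to s=0 gives 42 → profitable ✗; to s=4.4 gives 174 − 23.1×4.4 = 72.36 → profitable ✗.
3 of the 6 constraints hold; not an equilibrium.

3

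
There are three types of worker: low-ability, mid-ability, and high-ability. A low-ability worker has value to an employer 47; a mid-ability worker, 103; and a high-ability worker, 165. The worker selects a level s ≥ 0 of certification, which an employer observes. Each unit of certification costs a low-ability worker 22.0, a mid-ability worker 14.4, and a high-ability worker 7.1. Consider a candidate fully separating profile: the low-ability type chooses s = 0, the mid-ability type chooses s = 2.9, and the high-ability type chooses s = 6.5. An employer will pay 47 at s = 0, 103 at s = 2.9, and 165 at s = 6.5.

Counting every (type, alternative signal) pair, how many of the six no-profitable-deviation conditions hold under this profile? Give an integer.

Low-ability (own payoff 47): to s=2.9 gives 103 − 22.0×2.9 = 39.2 → no gain ✓; to s=6.5 gives 165 − 22.0×6.5 = 22 → no gain ✓.
Mid-ability (own payoff 103 − 14.4×2.9 = 61.24): to s=0 gives 47 → no gain ✓; to s=6.5 gives 165 − 14.4×6.5 = 71.4 → profitable ✗.
High-ability (own payoff 165 − 7.1×6.5 = 118.85): to s=0 gives 47 → no gain ✓; to s=2.9 gives 103 − 7.1×2.9 = 82.41 → no gain ✓.
5 of the 6 constraints hold; not an equilibrium.

5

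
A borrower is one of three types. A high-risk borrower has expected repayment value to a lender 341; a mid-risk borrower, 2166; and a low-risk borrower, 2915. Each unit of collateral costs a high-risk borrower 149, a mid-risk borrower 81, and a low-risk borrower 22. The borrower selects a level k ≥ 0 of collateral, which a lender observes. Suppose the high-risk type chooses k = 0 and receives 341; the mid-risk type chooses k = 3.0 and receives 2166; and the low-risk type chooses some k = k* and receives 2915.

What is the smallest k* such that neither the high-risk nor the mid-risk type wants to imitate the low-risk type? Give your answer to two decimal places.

High-risk type (on-path payoff 341) won't mimic when 341 ≥ 2915 − 149·k*, i.e. k* ≥ 17.28.
Mid-risk type (on-path payoff 2166 − 81×3.0 = 1923) won't mimic when 1923 ≥ 2915 − 81·k*, i.e. k* ≥ 12.25.
Both must hold, so k* = max(17.28, 12.25) = 17.28. The high-risk type's constraint binds.

17.28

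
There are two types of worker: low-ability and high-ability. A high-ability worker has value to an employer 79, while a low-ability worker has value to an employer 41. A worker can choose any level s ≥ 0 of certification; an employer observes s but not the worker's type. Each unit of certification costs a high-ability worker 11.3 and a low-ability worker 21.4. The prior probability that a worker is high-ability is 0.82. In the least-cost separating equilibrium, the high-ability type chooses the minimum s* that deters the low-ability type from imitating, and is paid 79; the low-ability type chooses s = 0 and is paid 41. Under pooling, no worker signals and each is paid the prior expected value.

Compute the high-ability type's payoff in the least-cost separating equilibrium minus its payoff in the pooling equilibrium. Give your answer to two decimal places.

Least-cost separating signal: s* solves 41 = 79 − 21.4·s*, so s* = (79 − 41)/21.4 ≈ 1.7757.
High-ability type's separating payoff: 79 − 11.3 × s* = 79 − 11.3 × (79 − 41)/21.4 = 79 − 429.4/21.4 ≈ 58.9346.
Pooling payoff: 0.82 × 79 + 0.18 × 41 = 72.16.
Difference: 58.9346 − 72.16 = -13.2254, i.e. -13.23 to two decimal places.
The high-ability type would prefer the pooling outcome.

-13.23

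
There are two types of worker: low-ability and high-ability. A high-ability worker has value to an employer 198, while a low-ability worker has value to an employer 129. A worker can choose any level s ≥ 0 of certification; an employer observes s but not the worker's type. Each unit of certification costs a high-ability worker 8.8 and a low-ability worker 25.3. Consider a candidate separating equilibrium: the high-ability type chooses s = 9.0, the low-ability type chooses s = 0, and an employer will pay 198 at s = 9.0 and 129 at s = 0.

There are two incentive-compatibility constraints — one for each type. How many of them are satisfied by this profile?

Low-ability type: stay at 0 → 129; mimic → 198 − 25.3 × 9.0 = -29.7. IC holds (129 ≥ -29.7).
High-ability type: signal → 198 − 8.8 × 9.0 = 118.8; deviate to 0 → 129. IC fails (118.8 < 129).
1 of 2 constraints hold, so this profile is not an equilibrium.

1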